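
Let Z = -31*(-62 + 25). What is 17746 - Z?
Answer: 16599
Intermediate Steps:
Z = 1147 (Z = -31*(-37) = 1147)
17746 - Z = 17746 - 1*1147 = 17746 - 1147 = 16599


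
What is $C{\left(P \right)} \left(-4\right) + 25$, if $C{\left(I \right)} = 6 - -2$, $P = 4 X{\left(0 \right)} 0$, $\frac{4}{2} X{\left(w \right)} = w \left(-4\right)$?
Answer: $-7$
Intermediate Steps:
$X{\left(w \right)} = - 2 w$ ($X{\left(w \right)} = \frac{w \left(-4\right)}{2} = \frac{\left(-4\right) w}{2} = - 2 w$)
$P = 0$ ($P = 4 \left(\left(-2\right) 0\right) 0 = 4 \cdot 0 \cdot 0 = 0 \cdot 0 = 0$)
$C{\left(I \right)} = 8$ ($C{\left(I \right)} = 6 + 2 = 8$)
$C{\left(P \right)} \left(-4\right) + 25 = 8 \left(-4\right) + 25 = -32 + 25 = -7$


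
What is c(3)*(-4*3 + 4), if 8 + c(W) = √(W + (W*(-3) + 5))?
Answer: 64 - 8*I ≈ 64.0 - 8.0*I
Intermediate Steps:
c(W) = -8 + √(5 - 2*W) (c(W) = -8 + √(W + (W*(-3) + 5)) = -8 + √(W + (-3*W + 5)) = -8 + √(W + (5 - 3*W)) = -8 + √(5 - 2*W))
c(3)*(-4*3 + 4) = (-8 + √(5 - 2*3))*(-4*3 + 4) = (-8 + √(5 - 6))*(-12 + 4) = (-8 + √(-1))*(-8) = (-8 + I)*(-8) = 64 - 8*I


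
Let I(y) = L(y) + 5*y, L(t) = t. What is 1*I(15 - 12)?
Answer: 18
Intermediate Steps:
I(y) = 6*y (I(y) = y + 5*y = 6*y)
1*I(15 - 12) = 1*(6*(15 - 12)) = 1*(6*3) = 1*18 = 18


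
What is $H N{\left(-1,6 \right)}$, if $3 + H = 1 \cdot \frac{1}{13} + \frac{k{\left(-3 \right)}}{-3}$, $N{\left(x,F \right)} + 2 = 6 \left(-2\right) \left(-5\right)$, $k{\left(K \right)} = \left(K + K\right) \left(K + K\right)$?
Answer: $- \frac{11252}{13} \approx -865.54$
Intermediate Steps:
$k{\left(K \right)} = 4 K^{2}$ ($k{\left(K \right)} = 2 K 2 K = 4 K^{2}$)
$N{\left(x,F \right)} = 58$ ($N{\left(x,F \right)} = -2 + 6 \left(-2\right) \left(-5\right) = -2 - -60 = -2 + 60 = 58$)
$H = - \frac{194}{13}$ ($H = -3 + \left(1 \cdot \frac{1}{13} + \frac{4 \left(-3\right)^{2}}{-3}\right) = -3 + \left(1 \cdot \frac{1}{13} + 4 \cdot 9 \left(- \frac{1}{3}\right)\right) = -3 + \left(\frac{1}{13} + 36 \left(- \frac{1}{3}\right)\right) = -3 + \left(\frac{1}{13} - 12\right) = -3 - \frac{155}{13} = - \frac{194}{13} \approx -14.923$)
$H N{\left(-1,6 \right)} = \left(- \frac{194}{13}\right) 58 = - \frac{11252}{13}$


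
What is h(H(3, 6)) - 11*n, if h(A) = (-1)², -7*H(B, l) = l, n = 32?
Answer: -351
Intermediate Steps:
H(B, l) = -l/7
h(A) = 1
h(H(3, 6)) - 11*n = 1 - 11*32 = 1 - 352 = -351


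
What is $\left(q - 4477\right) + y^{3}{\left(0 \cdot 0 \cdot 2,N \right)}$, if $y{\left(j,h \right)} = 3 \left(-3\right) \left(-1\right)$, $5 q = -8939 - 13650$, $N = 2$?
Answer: $- \frac{41329}{5} \approx -8265.8$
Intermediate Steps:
$q = - \frac{22589}{5}$ ($q = \frac{-8939 - 13650}{5} = \frac{1}{5} \left(-22589\right) = - \frac{22589}{5} \approx -4517.8$)
$y{\left(j,h \right)} = 9$ ($y{\left(j,h \right)} = \left(-9\right) \left(-1\right) = 9$)
$\left(q - 4477\right) + y^{3}{\left(0 \cdot 0 \cdot 2,N \right)} = \left(- \frac{22589}{5} - 4477\right) + 9^{3} = - \frac{44974}{5} + 729 = - \frac{41329}{5}$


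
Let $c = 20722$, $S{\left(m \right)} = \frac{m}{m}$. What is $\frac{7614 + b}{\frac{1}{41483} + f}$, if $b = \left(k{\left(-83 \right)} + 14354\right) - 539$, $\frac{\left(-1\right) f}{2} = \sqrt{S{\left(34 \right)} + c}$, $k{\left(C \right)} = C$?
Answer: $- \frac{885496118}{142643810343787} - \frac{73466070925988 \sqrt{20723}}{142643810343787} \approx -74.141$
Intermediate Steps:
$S{\left(m \right)} = 1$
$f = - 2 \sqrt{20723}$ ($f = - 2 \sqrt{1 + 20722} = - 2 \sqrt{20723} \approx -287.91$)
$b = 13732$ ($b = \left(-83 + 14354\right) - 539 = 14271 - 539 = 13732$)
$\frac{7614 + b}{\frac{1}{41483} + f} = \frac{7614 + 13732}{\frac{1}{41483} - 2 \sqrt{20723}} = \frac{21346}{\frac{1}{41483} - 2 \sqrt{20723}}$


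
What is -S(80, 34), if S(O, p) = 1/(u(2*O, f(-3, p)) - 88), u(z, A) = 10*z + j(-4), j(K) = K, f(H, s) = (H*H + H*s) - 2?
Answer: -1/1508 ≈ -0.00066313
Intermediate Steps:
f(H, s) = -2 + H² + H*s (f(H, s) = (H² + H*s) - 2 = -2 + H² + H*s)
u(z, A) = -4 + 10*z (u(z, A) = 10*z - 4 = -4 + 10*z)
S(O, p) = 1/(-92 + 20*O) (S(O, p) = 1/((-4 + 10*(2*O)) - 88) = 1/((-4 + 20*O) - 88) = 1/(-92 + 20*O))
-S(80, 34) = -1/(4*(-23 + 5*80)) = -1/(4*(-23 + 400)) = -1/(4*377) = -1*1/1508 = -1/1508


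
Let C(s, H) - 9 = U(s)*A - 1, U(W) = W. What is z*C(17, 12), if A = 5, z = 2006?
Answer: 186558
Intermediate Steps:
C(s, H) = 8 + 5*s (C(s, H) = 9 + (s*5 - 1) = 9 + (5*s - 1) = 9 + (-1 + 5*s) = 8 + 5*s)
z*C(17, 12) = 2006*(8 + 5*17) = 2006*(8 + 85) = 2006*93 = 186558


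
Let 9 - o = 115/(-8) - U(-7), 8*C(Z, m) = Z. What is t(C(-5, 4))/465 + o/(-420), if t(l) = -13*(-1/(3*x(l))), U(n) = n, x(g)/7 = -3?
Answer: -7393/187488 ≈ -0.039432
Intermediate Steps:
C(Z, m) = Z/8
x(g) = -21 (x(g) = 7*(-3) = -21)
t(l) = -13/63 (t(l) = -13/((-3*(-21))) = -13/63)
o = 131/8 (o = 9 - (115/(-8) - 1*(-7)) = 9 - (115*(-⅛) + 7) = 9 - (-115/8 + 7) = 9 - 1*(-59/8) = 9 + 59/8 = 131/8 ≈ 16.375)
t(C(-5, 4))/465 + o/(-420) = -13/63/465 + (131/8)/(-420) = -13/63*1/465 + (131/8)*(-1/420) = -13/29295 - 131/3360 = -7393/187488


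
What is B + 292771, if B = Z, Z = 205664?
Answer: 498435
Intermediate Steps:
B = 205664
B + 292771 = 205664 + 292771 = 498435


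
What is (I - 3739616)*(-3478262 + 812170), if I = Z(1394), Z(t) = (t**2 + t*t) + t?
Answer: -395248139000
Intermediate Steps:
Z(t) = t + 2*t**2 (Z(t) = (t**2 + t**2) + t = 2*t**2 + t = t + 2*t**2)
I = 3887866 (I = 1394*(1 + 2*1394) = 1394*(1 + 2788) = 1394*2789 = 3887866)
(I - 3739616)*(-3478262 + 812170) = (3887866 - 3739616)*(-3478262 + 812170) = 148250*(-2666092) = -395248139000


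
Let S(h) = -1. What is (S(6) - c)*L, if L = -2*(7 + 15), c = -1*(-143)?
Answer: 6336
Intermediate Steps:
c = 143
L = -44 (L = -2*22 = -44)
(S(6) - c)*L = (-1 - 1*143)*(-44) = (-1 - 143)*(-44) = -144*(-44) = 6336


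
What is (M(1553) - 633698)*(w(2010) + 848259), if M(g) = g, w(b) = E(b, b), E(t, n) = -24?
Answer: -536207514075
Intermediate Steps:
w(b) = -24
(M(1553) - 633698)*(w(2010) + 848259) = (1553 - 633698)*(-24 + 848259) = -632145*848235 = -536207514075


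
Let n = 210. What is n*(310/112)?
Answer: 2325/4 ≈ 581.25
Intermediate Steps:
n*(310/112) = 210*(310/112) = 210*(310*(1/112)) = 210*(155/56) = 2325/4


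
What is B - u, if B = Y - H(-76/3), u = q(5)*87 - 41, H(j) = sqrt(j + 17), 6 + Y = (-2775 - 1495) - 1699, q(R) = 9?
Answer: -6717 - 5*I*sqrt(3)/3 ≈ -6717.0 - 2.8868*I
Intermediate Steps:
Y = -5975 (Y = -6 + ((-2775 - 1495) - 1699) = -6 + (-4270 - 1699) = -6 - 5969 = -5975)
H(j) = sqrt(17 + j)
u = 742 (u = 9*87 - 41 = 783 - 41 = 742)
B = -5975 - 5*I*sqrt(3)/3 (B = -5975 - sqrt(17 - 76/3) = -5975 - sqrt(-25/3) = -5975 - 5*I*sqrt(3)/3 ≈ -5975.0 - 2.8868*I)
B - u = (-5975 - 5*I*sqrt(3)/3) - 1*742 = (-5975 - 5*I*sqrt(3)/3) - 742 = -6717 - 5*I*sqrt(3)/3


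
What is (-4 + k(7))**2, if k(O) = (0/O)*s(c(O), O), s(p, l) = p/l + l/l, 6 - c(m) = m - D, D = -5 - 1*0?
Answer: 16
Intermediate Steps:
D = -5 (D = -5 + 0 = -5)
c(m) = 1 - m (c(m) = 6 - (m - 1*(-5)) = 6 - (m + 5) = 6 - (5 + m) = 6 + (-5 - m) = 1 - m)
s(p, l) = 1 + p/l (s(p, l) = p/l + 1 = 1 + p/l)
k(O) = 0 (k(O) = (0/O)*((O + (1 - O))/O) = 0*(1/O) = 0/O = 0)
(-4 + k(7))**2 = (-4 + 0)**2 = (-4)**2 = 16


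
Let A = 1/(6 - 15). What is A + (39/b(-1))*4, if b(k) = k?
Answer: -1405/9 ≈ -156.11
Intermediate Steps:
A = -⅑ (A = 1/(-9) = -⅑ ≈ -0.11111)
A + (39/b(-1))*4 = -⅑ + (39/(-1))*4 = -⅑ + (39*(-1))*4 = -⅑ - 39*4 = -⅑ - 156 = -1405/9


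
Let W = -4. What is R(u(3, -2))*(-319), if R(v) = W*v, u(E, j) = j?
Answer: -2552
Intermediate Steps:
R(v) = -4*v
R(u(3, -2))*(-319) = -4*(-2)*(-319) = 8*(-319) = -2552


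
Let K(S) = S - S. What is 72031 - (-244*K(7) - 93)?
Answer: 72124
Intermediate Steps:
K(S) = 0
72031 - (-244*K(7) - 93) = 72031 - (-244*0 - 93) = 72031 - (0 - 93) = 72031 - 1*(-93) = 72031 + 93 = 72124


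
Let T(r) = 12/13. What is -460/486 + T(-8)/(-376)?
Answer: -281789/296946 ≈ -0.94896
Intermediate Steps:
T(r) = 12/13 (T(r) = 12*(1/13) = 12/13)
-460/486 + T(-8)/(-376) = -460/486 + (12/13)/(-376) = -460*1/486 + (12/13)*(-1/376) = -230/243 - 3/1222 = -281789/296946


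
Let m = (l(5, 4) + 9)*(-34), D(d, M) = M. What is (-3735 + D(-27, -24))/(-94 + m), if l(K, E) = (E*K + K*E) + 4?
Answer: 1253/632 ≈ 1.9826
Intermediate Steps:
l(K, E) = 4 + 2*E*K (l(K, E) = (E*K + E*K) + 4 = 2*E*K + 4 = 4 + 2*E*K)
m = -1802 (m = ((4 + 2*4*5) + 9)*(-34) = ((4 + 40) + 9)*(-34) = (44 + 9)*(-34) = 53*(-34) = -1802)
(-3735 + D(-27, -24))/(-94 + m) = (-3735 - 24)/(-94 - 1802) = -3759/(-1896) = -3759*(-1/1896) = 1253/632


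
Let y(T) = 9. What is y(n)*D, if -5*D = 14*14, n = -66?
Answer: -1764/5 ≈ -352.80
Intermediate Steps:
D = -196/5 (D = -14*14/5 = -1/5*196 = -196/5 ≈ -39.200)
y(n)*D = 9*(-196/5) = -1764/5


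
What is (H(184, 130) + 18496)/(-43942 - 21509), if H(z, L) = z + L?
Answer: -6270/21817 ≈ -0.28739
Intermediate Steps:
H(z, L) = L + z
(H(184, 130) + 18496)/(-43942 - 21509) = ((130 + 184) + 18496)/(-43942 - 21509) = (314 + 18496)/(-65451) = 18810*(-1/65451) = -6270/21817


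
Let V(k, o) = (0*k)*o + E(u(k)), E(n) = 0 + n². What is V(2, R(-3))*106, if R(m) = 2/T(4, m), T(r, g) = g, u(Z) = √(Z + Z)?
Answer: 424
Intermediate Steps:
u(Z) = √2*√Z (u(Z) = √(2*Z) = √2*√Z)
R(m) = 2/m
E(n) = n²
V(k, o) = 2*k (V(k, o) = (0*k)*o + (√2*√k)² = 0*o + 2*k = 0 + 2*k = 2*k)
V(2, R(-3))*106 = (2*2)*106 = 4*106 = 424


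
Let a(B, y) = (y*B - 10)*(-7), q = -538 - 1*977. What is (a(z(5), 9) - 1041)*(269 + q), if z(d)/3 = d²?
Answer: 7097216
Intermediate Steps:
q = -1515 (q = -538 - 977 = -1515)
z(d) = 3*d²
a(B, y) = 70 - 7*B*y (a(B, y) = (B*y - 10)*(-7) = (-10 + B*y)*(-7) = 70 - 7*B*y)
(a(z(5), 9) - 1041)*(269 + q) = ((70 - 7*3*5²*9) - 1041)*(269 - 1515) = ((70 - 7*3*25*9) - 1041)*(-1246) = ((70 - 7*75*9) - 1041)*(-1246) = ((70 - 4725) - 1041)*(-1246) = (-4655 - 1041)*(-1246) = -5696*(-1246) = 7097216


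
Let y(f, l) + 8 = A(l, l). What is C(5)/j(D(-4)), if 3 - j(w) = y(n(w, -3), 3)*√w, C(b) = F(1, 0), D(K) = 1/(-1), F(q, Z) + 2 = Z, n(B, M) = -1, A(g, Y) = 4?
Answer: -6/25 + 8*I/25 ≈ -0.24 + 0.32*I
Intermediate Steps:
y(f, l) = -4 (y(f, l) = -8 + 4 = -4)
F(q, Z) = -2 + Z
D(K) = -1
C(b) = -2 (C(b) = -2 + 0 = -2)
j(w) = 3 + 4*√w (j(w) = 3 - (-4)*√w = 3 + 4*√w)
C(5)/j(D(-4)) = -2/(3 + 4*√(-1)) = -2*(3 - 4*I)/25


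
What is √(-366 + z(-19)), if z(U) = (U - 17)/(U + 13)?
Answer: 6*I*√10 ≈ 18.974*I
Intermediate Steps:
z(U) = (-17 + U)/(13 + U)
√(-366 + z(-19)) = √(-366 + (-17 - 19)/(13 - 19)) = √(-366 - 36/(-6)) = √(-366 - ⅙*(-36)) = √(-366 + 6) = √(-360) = 6*I*√10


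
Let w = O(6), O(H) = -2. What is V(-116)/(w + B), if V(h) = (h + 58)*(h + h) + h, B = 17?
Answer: 2668/3 ≈ 889.33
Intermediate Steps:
w = -2
V(h) = h + 2*h*(58 + h) (V(h) = (58 + h)*(2*h) + h = 2*h*(58 + h) + h = h + 2*h*(58 + h))
V(-116)/(w + B) = (-116*(117 + 2*(-116)))/(-2 + 17) = (-116*(117 - 232))/15 = (-116*(-115))/15 = (1/15)*13340 = 2668/3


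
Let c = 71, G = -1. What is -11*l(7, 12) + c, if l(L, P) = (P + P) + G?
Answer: -182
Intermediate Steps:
l(L, P) = -1 + 2*P (l(L, P) = (P + P) - 1 = 2*P - 1 = -1 + 2*P)
-11*l(7, 12) + c = -11*(-1 + 2*12) + 71 = -11*(-1 + 24) + 71 = -11*23 + 71 = -253 + 71 = -182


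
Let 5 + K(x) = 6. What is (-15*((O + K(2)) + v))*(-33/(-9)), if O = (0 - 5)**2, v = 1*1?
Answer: -1485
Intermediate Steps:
K(x) = 1 (K(x) = -5 + 6 = 1)
v = 1
O = 25 (O = (-5)**2 = 25)
(-15*((O + K(2)) + v))*(-33/(-9)) = (-15*((25 + 1) + 1))*(-33/(-9)) = (-15*(26 + 1))*(-33*(-1/9)) = -15*27*(11/3) = -405*11/3 = -1485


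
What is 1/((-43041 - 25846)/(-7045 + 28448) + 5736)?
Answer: 21403/122698721 ≈ 0.00017444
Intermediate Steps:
1/((-43041 - 25846)/(-7045 + 28448) + 5736) = 1/(-68887/21403 + 5736) = 1/(122698721/21403) = 21403/122698721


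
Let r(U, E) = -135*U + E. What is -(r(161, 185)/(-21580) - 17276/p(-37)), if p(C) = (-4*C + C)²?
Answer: 10729853/26588718 ≈ 0.40355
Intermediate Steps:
p(C) = 9*C² (p(C) = (-3*C)² = 9*C²)
r(U, E) = E - 135*U
-(r(161, 185)/(-21580) - 17276/p(-37)) = -((185 - 135*161)/(-21580) - 17276/(9*(-37)²)) = -((185 - 21735)*(-1/21580) - 17276/(9*1369)) = -(-21550*(-1/21580) - 17276/12321) = -(2155/2158 - 17276*1/12321) = -(2155/2158 - 17276/12321) = -1*(-10729853/26588718) = 10729853/26588718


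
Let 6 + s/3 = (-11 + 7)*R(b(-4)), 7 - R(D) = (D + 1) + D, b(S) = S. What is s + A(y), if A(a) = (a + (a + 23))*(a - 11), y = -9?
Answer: -286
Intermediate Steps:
R(D) = 6 - 2*D (R(D) = 7 - ((D + 1) + D) = 7 - ((1 + D) + D) = 7 - (1 + 2*D) = 7 + (-1 - 2*D) = 6 - 2*D)
s = -186 (s = -18 + 3*((-11 + 7)*(6 - 2*(-4))) = -18 + 3*(-4*(6 + 8)) = -18 + 3*(-4*14) = -18 + 3*(-56) = -18 - 168 = -186)
A(a) = (-11 + a)*(23 + 2*a) (A(a) = (a + (23 + a))*(-11 + a) = (23 + 2*a)*(-11 + a) = (-11 + a)*(23 + 2*a))
s + A(y) = -186 + (-253 - 9 + 2*(-9)**2) = -186 + (-253 - 9 + 2*81) = -186 + (-253 - 9 + 162) = -186 - 100 = -286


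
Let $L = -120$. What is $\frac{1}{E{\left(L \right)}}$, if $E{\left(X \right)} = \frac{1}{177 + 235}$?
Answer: $412$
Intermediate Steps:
$E{\left(X \right)} = \frac{1}{412}$
$\frac{1}{E{\left(L \right)}} = \frac{1}{\frac{1}{412}} = 412$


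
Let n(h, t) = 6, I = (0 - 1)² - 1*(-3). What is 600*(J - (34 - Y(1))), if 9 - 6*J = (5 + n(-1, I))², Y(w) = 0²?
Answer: -31600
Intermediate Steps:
I = 4 (I = (-1)² + 3 = 1 + 3 = 4)
Y(w) = 0
J = -56/3 (J = 3/2 - (5 + 6)²/6 = 3/2 - ⅙*11² = 3/2 - ⅙*121 = 3/2 - 121/6 = -56/3 ≈ -18.667)
600*(J - (34 - Y(1))) = 600*(-56/3 - (34 - 1*0)) = 600*(-56/3 - (34 + 0)) = 600*(-56/3 - 1*34) = 600*(-56/3 - 34) = 600*(-158/3) = -31600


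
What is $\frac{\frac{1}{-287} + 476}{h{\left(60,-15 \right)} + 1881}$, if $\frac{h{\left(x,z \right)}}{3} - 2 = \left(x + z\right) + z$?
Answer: $\frac{45537}{189133} \approx 0.24077$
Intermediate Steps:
$h{\left(x,z \right)} = 6 + 3 x + 6 z$ ($h{\left(x,z \right)} = 6 + 3 \left(\left(x + z\right) + z\right) = 6 + 3 \left(x + 2 z\right) = 6 + \left(3 x + 6 z\right) = 6 + 3 x + 6 z$)
$\frac{\frac{1}{-287} + 476}{h{\left(60,-15 \right)} + 1881} = \frac{\frac{1}{-287} + 476}{\left(6 + 3 \cdot 60 + 6 \left(-15\right)\right) + 1881} = \frac{- \frac{1}{287} + 476}{\left(6 + 180 - 90\right) + 1881} = \frac{136611}{287 \left(96 + 1881\right)} = \frac{136611}{287 \cdot 1977} = \frac{136611}{287} \cdot \frac{1}{1977} = \frac{45537}{189133}$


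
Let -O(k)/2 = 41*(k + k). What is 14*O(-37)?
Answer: 84952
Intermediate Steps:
O(k) = -164*k (O(k) = -82*(k + k) = -82*2*k = -164*k)
14*O(-37) = 14*(-164*(-37)) = 14*6068 = 84952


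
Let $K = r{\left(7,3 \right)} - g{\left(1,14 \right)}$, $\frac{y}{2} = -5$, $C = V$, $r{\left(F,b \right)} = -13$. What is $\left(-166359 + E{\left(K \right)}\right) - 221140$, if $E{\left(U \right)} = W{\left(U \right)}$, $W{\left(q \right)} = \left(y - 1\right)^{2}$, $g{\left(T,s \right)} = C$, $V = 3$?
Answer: $-387378$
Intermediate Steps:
$C = 3$
$g{\left(T,s \right)} = 3$
$y = -10$ ($y = 2 \left(-5\right) = -10$)
$W{\left(q \right)} = 121$ ($W{\left(q \right)} = \left(-10 - 1\right)^{2} = \left(-11\right)^{2} = 121$)
$K = -16$ ($K = -13 - 3 = -16$)
$E{\left(U \right)} = 121$
$\left(-166359 + E{\left(K \right)}\right) - 221140 = \left(-166359 + 121\right) - 221140 = -166238 - 221140 = -387378$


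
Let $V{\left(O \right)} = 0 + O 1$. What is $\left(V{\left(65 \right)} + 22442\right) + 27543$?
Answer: $50050$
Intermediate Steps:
$V{\left(O \right)} = O$ ($V{\left(O \right)} = 0 + O = O$)
$\left(V{\left(65 \right)} + 22442\right) + 27543 = \left(65 + 22442\right) + 27543 = 22507 + 27543 = 50050$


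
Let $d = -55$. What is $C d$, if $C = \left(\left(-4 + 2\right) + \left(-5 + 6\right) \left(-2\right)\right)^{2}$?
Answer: $-880$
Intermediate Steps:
$C = 16$ ($C = \left(-2 + 1 \left(-2\right)\right)^{2} = \left(-2 - 2\right)^{2} = \left(-4\right)^{2} = 16$)
$C d = 16 \left(-55\right) = -880$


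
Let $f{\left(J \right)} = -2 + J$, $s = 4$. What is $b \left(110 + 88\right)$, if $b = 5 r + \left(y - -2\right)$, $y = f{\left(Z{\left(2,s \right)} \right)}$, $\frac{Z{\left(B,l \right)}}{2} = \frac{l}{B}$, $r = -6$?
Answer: $-5148$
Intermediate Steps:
$Z{\left(B,l \right)} = \frac{2 l}{B}$ ($Z{\left(B,l \right)} = 2 \frac{l}{B} = \frac{2 l}{B}$)
$y = 2$ ($y = -2 + 2 \cdot 4 \cdot \frac{1}{2} = -2 + 4 = 2$)
$b = -26$ ($b = 5 \left(-6\right) + \left(2 - -2\right) = -30 + \left(2 + 2\right) = -30 + 4 = -26$)
$b \left(110 + 88\right) = - 26 \left(110 + 88\right) = \left(-26\right) 198 = -5148$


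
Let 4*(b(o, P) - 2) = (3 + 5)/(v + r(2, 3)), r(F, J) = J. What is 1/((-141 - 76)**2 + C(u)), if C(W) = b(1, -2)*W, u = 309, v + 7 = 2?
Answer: 1/47398 ≈ 2.1098e-5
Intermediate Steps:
v = -5 (v = -7 + 2 = -5)
b(o, P) = 1 (b(o, P) = 2 + ((3 + 5)/(-5 + 3))/4 = 2 + (8/(-2))/4 = 2 + (8*(-1/2))/4 = 2 + (1/4)*(-4) = 2 - 1 = 1)
C(W) = W (C(W) = 1*W = W)
1/((-141 - 76)**2 + C(u)) = 1/((-141 - 76)**2 + 309) = 1/((-217)**2 + 309) = 1/(47089 + 309) = 1/47398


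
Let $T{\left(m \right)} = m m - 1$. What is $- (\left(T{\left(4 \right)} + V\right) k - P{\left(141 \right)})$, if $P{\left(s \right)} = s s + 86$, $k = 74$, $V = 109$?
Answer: $10791$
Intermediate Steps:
$T{\left(m \right)} = -1 + m^{2}$ ($T{\left(m \right)} = m^{2} - 1 = -1 + m^{2}$)
$P{\left(s \right)} = 86 + s^{2}$ ($P{\left(s \right)} = s^{2} + 86 = 86 + s^{2}$)
$- (\left(T{\left(4 \right)} + V\right) k - P{\left(141 \right)}) = - (\left(\left(-1 + 4^{2}\right) + 109\right) 74 - \left(86 + 141^{2}\right)) = - (\left(\left(-1 + 16\right) + 109\right) 74 - \left(86 + 19881\right)) = - (\left(15 + 109\right) 74 - 19967) = - (124 \cdot 74 - 19967) = - (9176 - 19967) = \left(-1\right) \left(-10791\right) = 10791$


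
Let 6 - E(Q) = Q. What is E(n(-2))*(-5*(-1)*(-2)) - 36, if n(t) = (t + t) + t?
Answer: -156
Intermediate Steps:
n(t) = 3*t (n(t) = 2*t + t = 3*t)
E(Q) = 6 - Q
E(n(-2))*(-5*(-1)*(-2)) - 36 = (6 - 3*(-2))*(-5*(-1)*(-2)) - 36 = (6 - 1*(-6))*(5*(-2)) - 36 = (6 + 6)*(-10) - 36 = 12*(-10) - 36 = -120 - 36 = -156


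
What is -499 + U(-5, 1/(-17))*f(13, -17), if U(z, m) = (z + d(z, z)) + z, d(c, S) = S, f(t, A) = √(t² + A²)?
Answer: -499 - 15*√458 ≈ -820.01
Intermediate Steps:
f(t, A) = √(A² + t²)
U(z, m) = 3*z (U(z, m) = (z + z) + z = 2*z + z = 3*z)
-499 + U(-5, 1/(-17))*f(13, -17) = -499 + (3*(-5))*√((-17)² + 13²) = -499 - 15*√(289 + 169) = -499 - 15*√458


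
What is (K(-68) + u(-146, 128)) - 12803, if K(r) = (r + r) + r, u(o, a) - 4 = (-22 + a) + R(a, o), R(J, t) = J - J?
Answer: -12897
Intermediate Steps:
R(J, t) = 0
u(o, a) = -18 + a (u(o, a) = 4 + ((-22 + a) + 0) = 4 + (-22 + a) = -18 + a)
K(r) = 3*r (K(r) = 2*r + r = 3*r)
(K(-68) + u(-146, 128)) - 12803 = (3*(-68) + (-18 + 128)) - 12803 = (-204 + 110) - 12803 = -94 - 12803 = -12897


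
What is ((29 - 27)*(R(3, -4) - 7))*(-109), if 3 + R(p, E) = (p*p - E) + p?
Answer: -1308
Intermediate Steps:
R(p, E) = -3 + p + p**2 - E (R(p, E) = -3 + ((p*p - E) + p) = -3 + ((p**2 - E) + p) = -3 + (p + p**2 - E) = -3 + p + p**2 - E)
((29 - 27)*(R(3, -4) - 7))*(-109) = ((29 - 27)*((-3 + 3 + 3**2 - 1*(-4)) - 7))*(-109) = (2*((-3 + 3 + 9 + 4) - 7))*(-109) = (2*(13 - 7))*(-109) = (2*6)*(-109) = 12*(-109) = -1308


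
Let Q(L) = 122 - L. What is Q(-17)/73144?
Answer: 139/73144 ≈ 0.0019004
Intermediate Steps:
Q(-17)/73144 = (122 - 1*(-17))/73144 = (122 + 17)*(1/73144) = 139*(1/73144) = 139/73144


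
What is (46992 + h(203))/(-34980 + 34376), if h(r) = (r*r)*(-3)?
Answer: 76635/604 ≈ 126.88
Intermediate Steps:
h(r) = -3*r² (h(r) = r²*(-3) = -3*r²)
(46992 + h(203))/(-34980 + 34376) = (46992 - 3*203²)/(-34980 + 34376) = (46992 - 3*41209)/(-604) = (46992 - 123627)*(-1/604) = -76635*(-1/604) = 76635/604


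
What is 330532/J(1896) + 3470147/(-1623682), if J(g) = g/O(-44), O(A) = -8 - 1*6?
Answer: -940010427781/384812634 ≈ -2442.8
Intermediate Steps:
O(A) = -14 (O(A) = -8 - 6 = -14)
J(g) = -g/14 (J(g) = g/(-14) = g*(-1/14) = -g/14)
330532/J(1896) + 3470147/(-1623682) = 330532/((-1/14*1896)) + 3470147/(-1623682) = 330532/(-948/7) + 3470147*(-1/1623682) = 330532*(-7/948) - 3470147/1623682 = -578431/237 - 3470147/1623682 = -940010427781/384812634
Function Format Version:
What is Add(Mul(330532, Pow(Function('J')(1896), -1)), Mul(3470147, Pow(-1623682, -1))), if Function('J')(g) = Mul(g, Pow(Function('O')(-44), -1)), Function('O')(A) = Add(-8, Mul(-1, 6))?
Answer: Rational(-940010427781, 384812634) ≈ -2442.8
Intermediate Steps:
Function('O')(A) = -14 (Function('O')(A) = Add(-8, -6) = -14)
Function('J')(g) = Mul(Rational(-1, 14), g) (Function('J')(g) = Mul(g, Pow(-14, -1)) = Mul(g, Rational(-1, 14)) = Mul(Rational(-1, 14), g))
Add(Mul(330532, Pow(Function('J')(1896), -1)), Mul(3470147, Pow(-1623682, -1))) = Add(Mul(330532, Pow(Mul(Rational(-1, 14), 1896), -1)), Mul(3470147, Pow(-1623682, -1))) = Add(Mul(330532, Pow(Rational(-948, 7), -1)), Mul(3470147, Rational(-1, 1623682))) = Add(Mul(330532, Rational(-7, 948)), Rational(-3470147, 1623682)) = Add(Rational(-578431, 237), Rational(-3470147, 1623682)) = Rational(-940010427781, 384812634)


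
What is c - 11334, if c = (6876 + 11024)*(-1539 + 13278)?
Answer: 210116766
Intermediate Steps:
c = 210128100 (c = 17900*11739 = 210128100)
c - 11334 = 210128100 - 11334 = 210116766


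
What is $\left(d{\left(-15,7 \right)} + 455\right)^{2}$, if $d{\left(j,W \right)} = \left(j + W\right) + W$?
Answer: $206116$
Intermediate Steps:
$d{\left(j,W \right)} = j + 2 W$ ($d{\left(j,W \right)} = \left(W + j\right) + W = j + 2 W$)
$\left(d{\left(-15,7 \right)} + 455\right)^{2} = \left(\left(-15 + 2 \cdot 7\right) + 455\right)^{2} = \left(\left(-15 + 14\right) + 455\right)^{2} = \left(-1 + 455\right)^{2} = 454^{2} = 206116$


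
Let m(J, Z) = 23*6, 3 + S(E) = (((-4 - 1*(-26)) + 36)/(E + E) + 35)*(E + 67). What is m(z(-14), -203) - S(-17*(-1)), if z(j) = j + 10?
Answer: -50019/17 ≈ -2942.3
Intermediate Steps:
z(j) = 10 + j
S(E) = -3 + (35 + 29/E)*(67 + E) (S(E) = -3 + (((-4 - 1*(-26)) + 36)/(E + E) + 35)*(E + 67) = -3 + (((-4 + 26) + 36)/((2*E)) + 35)*(67 + E) = -3 + ((22 + 36)*(1/(2*E)) + 35)*(67 + E) = -3 + (58*(1/(2*E)) + 35)*(67 + E) = -3 + (29/E + 35)*(67 + E) = -3 + (35 + 29/E)*(67 + E))
m(J, Z) = 138
m(z(-14), -203) - S(-17*(-1)) = 138 - (2371 + 35*(-17*(-1)) + 1943/((-17*(-1)))) = 138 - (2371 + 35*17 + 1943/17) = 138 - (2371 + 595 + 1943*(1/17)) = 138 - (2371 + 595 + 1943/17) = 138 - 1*52365/17 = 138 - 52365/17 = -50019/17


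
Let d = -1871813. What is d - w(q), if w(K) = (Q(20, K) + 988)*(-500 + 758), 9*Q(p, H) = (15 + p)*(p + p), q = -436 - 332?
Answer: -6500551/3 ≈ -2.1669e+6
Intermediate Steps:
q = -768
Q(p, H) = 2*p*(15 + p)/9 (Q(p, H) = ((15 + p)*(p + p))/9 = ((15 + p)*(2*p))/9 = (2*p*(15 + p))/9 = 2*p*(15 + p)/9)
w(K) = 885112/3 (w(K) = ((2/9)*20*(15 + 20) + 988)*(-500 + 758) = ((2/9)*20*35 + 988)*258 = (1400/9 + 988)*258 = (10292/9)*258 = 885112/3)
d - w(q) = -1871813 - 1*885112/3 = -1871813 - 885112/3 = -6500551/3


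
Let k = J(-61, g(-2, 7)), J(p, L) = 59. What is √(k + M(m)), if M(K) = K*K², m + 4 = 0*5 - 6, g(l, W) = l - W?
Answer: I*√941 ≈ 30.676*I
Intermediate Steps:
m = -10 (m = -4 + (0*5 - 6) = -4 + (0 - 6) = -4 - 6 = -10)
M(K) = K³
k = 59
√(k + M(m)) = √(59 + (-10)³) = √(59 - 1000) = √(-941) = I*√941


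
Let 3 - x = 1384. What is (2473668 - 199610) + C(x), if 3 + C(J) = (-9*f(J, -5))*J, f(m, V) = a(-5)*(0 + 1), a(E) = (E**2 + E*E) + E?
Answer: 2833360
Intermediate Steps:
a(E) = E + 2*E**2 (a(E) = (E**2 + E**2) + E = 2*E**2 + E = E + 2*E**2)
x = -1381 (x = 3 - 1*1384 = 3 - 1384 = -1381)
f(m, V) = 45 (f(m, V) = (-5*(1 + 2*(-5)))*(0 + 1) = -5*(1 - 10)*1 = -5*(-9)*1 = 45*1 = 45)
C(J) = -3 - 405*J (C(J) = -3 + (-9*45)*J = -3 - 405*J)
(2473668 - 199610) + C(x) = (2473668 - 199610) + (-3 - 405*(-1381)) = 2274058 + (-3 + 559305) = 2274058 + 559302 = 2833360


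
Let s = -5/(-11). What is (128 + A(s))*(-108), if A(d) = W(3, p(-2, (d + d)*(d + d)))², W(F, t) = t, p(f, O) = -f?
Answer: -14256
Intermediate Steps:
s = 5/11 (s = -5*(-1/11) = 5/11 ≈ 0.45455)
A(d) = 4 (A(d) = (-1*(-2))² = 2² = 4)
(128 + A(s))*(-108) = (128 + 4)*(-108) = 132*(-108) = -14256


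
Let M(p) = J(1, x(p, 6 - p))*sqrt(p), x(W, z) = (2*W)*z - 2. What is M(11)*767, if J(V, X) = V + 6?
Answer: 5369*sqrt(11) ≈ 17807.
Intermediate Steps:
x(W, z) = -2 + 2*W*z (x(W, z) = 2*W*z - 2 = -2 + 2*W*z)
J(V, X) = 6 + V
M(p) = 7*sqrt(p) (M(p) = (6 + 1)*sqrt(p) = 7*sqrt(p))
M(11)*767 = (7*sqrt(11))*767 = 5369*sqrt(11)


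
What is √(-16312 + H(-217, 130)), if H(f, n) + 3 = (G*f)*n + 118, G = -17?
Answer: √463373 ≈ 680.71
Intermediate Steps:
H(f, n) = 115 - 17*f*n (H(f, n) = -3 + ((-17*f)*n + 118) = -3 + (-17*f*n + 118) = -3 + (118 - 17*f*n) = 115 - 17*f*n)
√(-16312 + H(-217, 130)) = √(-16312 + (115 - 17*(-217)*130)) = √(-16312 + (115 + 479570)) = √(-16312 + 479685) = √463373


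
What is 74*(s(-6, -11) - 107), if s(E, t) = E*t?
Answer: -3034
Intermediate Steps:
74*(s(-6, -11) - 107) = 74*(-6*(-11) - 107) = 74*(66 - 107) = 74*(-41) = -3034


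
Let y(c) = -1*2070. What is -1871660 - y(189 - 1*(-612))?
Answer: -1869590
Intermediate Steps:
y(c) = -2070
-1871660 - y(189 - 1*(-612)) = -1871660 - 1*(-2070) = -1871660 + 2070 = -1869590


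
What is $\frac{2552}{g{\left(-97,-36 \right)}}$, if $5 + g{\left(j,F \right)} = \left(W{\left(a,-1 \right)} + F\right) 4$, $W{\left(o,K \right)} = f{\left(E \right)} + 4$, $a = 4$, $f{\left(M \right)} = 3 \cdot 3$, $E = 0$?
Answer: $- \frac{2552}{97} \approx -26.309$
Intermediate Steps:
$f{\left(M \right)} = 9$
$W{\left(o,K \right)} = 13$ ($W{\left(o,K \right)} = 9 + 4 = 13$)
$g{\left(j,F \right)} = 47 + 4 F$ ($g{\left(j,F \right)} = -5 + \left(13 + F\right) 4 = -5 + \left(52 + 4 F\right) = 47 + 4 F$)
$\frac{2552}{g{\left(-97,-36 \right)}} = \frac{2552}{47 + 4 \left(-36\right)} = \frac{2552}{47 - 144} = \frac{2552}{-97} = 2552 \left(- \frac{1}{97}\right) = - \frac{2552}{97}$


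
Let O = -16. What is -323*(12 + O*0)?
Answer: -3876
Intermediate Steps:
-323*(12 + O*0) = -323*(12 - 16*0) = -323*(12 + 0) = -323*12 = -3876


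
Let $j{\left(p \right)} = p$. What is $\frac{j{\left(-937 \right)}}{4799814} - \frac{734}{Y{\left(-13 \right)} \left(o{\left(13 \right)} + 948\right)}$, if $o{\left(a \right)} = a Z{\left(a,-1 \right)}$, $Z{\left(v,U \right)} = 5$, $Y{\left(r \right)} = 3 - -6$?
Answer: $- \frac{1177202035}{14586634746} \approx -0.080704$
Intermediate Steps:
$Y{\left(r \right)} = 9$ ($Y{\left(r \right)} = 3 + 6 = 9$)
$o{\left(a \right)} = 5 a$ ($o{\left(a \right)} = a 5 = 5 a$)
$\frac{j{\left(-937 \right)}}{4799814} - \frac{734}{Y{\left(-13 \right)} \left(o{\left(13 \right)} + 948\right)} = - \frac{937}{4799814} - \frac{734}{9 \left(5 \cdot 13 + 948\right)} = \left(-937\right) \frac{1}{4799814} - \frac{734}{9 \left(65 + 948\right)} = - \frac{937}{4799814} - \frac{734}{9 \cdot 1013} = - \frac{937}{4799814} - \frac{734}{9117} = - \frac{1177202035}{14586634746}$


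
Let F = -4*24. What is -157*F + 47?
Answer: 15119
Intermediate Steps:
F = -96
-157*F + 47 = -157*(-96) + 47 = 15072 + 47 = 15119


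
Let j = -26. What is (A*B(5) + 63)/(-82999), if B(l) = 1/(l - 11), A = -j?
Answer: -176/248997 ≈ -0.00070684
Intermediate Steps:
A = 26 (A = -1*(-26) = 26)
B(l) = 1/(-11 + l)
(A*B(5) + 63)/(-82999) = (26/(-11 + 5) + 63)/(-82999) = (26/(-6) + 63)*(-1/82999) = (26*(-⅙) + 63)*(-1/82999) = (-13/3 + 63)*(-1/82999) = (176/3)*(-1/82999) = -176/248997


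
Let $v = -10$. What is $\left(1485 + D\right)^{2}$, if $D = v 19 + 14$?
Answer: $1713481$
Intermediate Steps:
$D = -176$ ($D = \left(-10\right) 19 + 14 = -190 + 14 = -176$)
$\left(1485 + D\right)^{2} = \left(1485 - 176\right)^{2} = 1309^{2} = 1713481$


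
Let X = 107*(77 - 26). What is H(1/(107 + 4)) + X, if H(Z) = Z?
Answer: 605728/111 ≈ 5457.0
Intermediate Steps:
X = 5457 (X = 107*51 = 5457)
H(1/(107 + 4)) + X = 1/(107 + 4) + 5457 = 1/111 + 5457 = 605728/111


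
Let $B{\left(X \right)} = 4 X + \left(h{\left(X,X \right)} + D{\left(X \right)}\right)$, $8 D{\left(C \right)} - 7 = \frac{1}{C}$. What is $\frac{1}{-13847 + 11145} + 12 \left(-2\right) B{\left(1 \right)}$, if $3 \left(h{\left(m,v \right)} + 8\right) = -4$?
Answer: $\frac{281007}{2702} \approx 104.0$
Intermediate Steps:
$D{\left(C \right)} = \frac{7}{8} + \frac{1}{8 C}$
$h{\left(m,v \right)} = - \frac{28}{3}$ ($h{\left(m,v \right)} = -8 + \frac{1}{3} \left(-4\right) = -8 - \frac{4}{3} = - \frac{28}{3}$)
$B{\left(X \right)} = - \frac{28}{3} + 4 X + \frac{1 + 7 X}{8 X}$ ($B{\left(X \right)} = 4 X - \left(\frac{28}{3} - \frac{1 + 7 X}{8 X}\right) = - \frac{28}{3} + 4 X + \frac{1 + 7 X}{8 X}$)
$\frac{1}{-13847 + 11145} + 12 \left(-2\right) B{\left(1 \right)} = \frac{1}{-13847 + 11145} + 12 \left(-2\right) \left(- \frac{203}{24} + 4 \cdot 1 + \frac{1}{8 \cdot 1}\right) = \frac{1}{-2702} - 24 \left(- \frac{203}{24} + 4 + \frac{1}{8} \cdot 1\right) = - \frac{1}{2702} - 24 \left(- \frac{203}{24} + 4 + \frac{1}{8}\right) = - \frac{1}{2702} - -104 = - \frac{1}{2702} + 104 = \frac{281007}{2702}$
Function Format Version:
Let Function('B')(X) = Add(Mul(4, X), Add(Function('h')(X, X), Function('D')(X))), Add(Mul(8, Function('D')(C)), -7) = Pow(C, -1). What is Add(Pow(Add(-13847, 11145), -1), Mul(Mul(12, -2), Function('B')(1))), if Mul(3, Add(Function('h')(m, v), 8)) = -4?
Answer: Rational(281007, 2702) ≈ 104.00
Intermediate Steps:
Function('D')(C) = Add(Rational(7, 8), Mul(Rational(1, 8), Pow(C, -1)))
Function('h')(m, v) = Rational(-28, 3) (Function('h')(m, v) = Add(-8, Mul(Rational(1, 3), -4)) = Add(-8, Rational(-4, 3)) = Rational(-28, 3))
Function('B')(X) = Add(Rational(-28, 3), Mul(4, X), Mul(Rational(1, 8), Pow(X, -1), Add(1, Mul(7, X)))) (Function('B')(X) = Add(Mul(4, X), Add(Rational(-28, 3), Mul(Rational(1, 8), Pow(X, -1), Add(1, Mul(7, X))))) = Add(Rational(-28, 3), Mul(4, X), Mul(Rational(1, 8), Pow(X, -1), Add(1, Mul(7, X)))))
Add(Pow(Add(-13847, 11145), -1), Mul(Mul(12, -2), Function('B')(1))) = Add(Pow(Add(-13847, 11145), -1), Mul(Mul(12, -2), Add(Rational(-203, 24), Mul(4, 1), Mul(Rational(1, 8), Pow(1, -1))))) = Add(Pow(-2702, -1), Mul(-24, Add(Rational(-203, 24), 4, Mul(Rational(1, 8), 1)))) = Add(Rational(-1, 2702), Mul(-24, Add(Rational(-203, 24), 4, Rational(1, 8)))) = Add(Rational(-1, 2702), Mul(-24, Rational(-13, 3))) = Add(Rational(-1, 2702), 104) = Rational(281007, 2702)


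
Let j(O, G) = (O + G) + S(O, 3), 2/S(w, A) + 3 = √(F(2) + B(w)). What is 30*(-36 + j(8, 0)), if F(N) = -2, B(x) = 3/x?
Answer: -14568/17 - 24*I*√26/17 ≈ -856.94 - 7.1986*I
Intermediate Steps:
S(w, A) = 2/(-3 + √(-2 + 3/w))
j(O, G) = G + O + 2/(-3 + √(-2 + 3/O)) (j(O, G) = (O + G) + 2/(-3 + √(-2 + 3/O)) = (G + O) + 2/(-3 + √(-2 + 3/O)) = G + O + 2/(-3 + √(-2 + 3/O)))
30*(-36 + j(8, 0)) = 30*(-36 + (0 + 8 + 2/(-3 + √(-2 + 3/8)))) = 30*(-36 + (0 + 8 + 2/(-3 + √(-13/8)))) = 30*(-36 + (0 + 8 + 2/(-3 + I*√26/4))) = 30*(-36 + (8 + 2/(-3 + I*√26/4))) = 30*(-28 + 2/(-3 + I*√26/4)) = -840 + 60/(-3 + I*√26/4)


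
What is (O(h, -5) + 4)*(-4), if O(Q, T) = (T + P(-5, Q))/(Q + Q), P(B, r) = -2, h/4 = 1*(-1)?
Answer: -39/2 ≈ -19.500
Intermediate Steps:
h = -4 (h = 4*(1*(-1)) = 4*(-1) = -4)
O(Q, T) = (-2 + T)/(2*Q) (O(Q, T) = (T - 2)/(Q + Q) = (-2 + T)/((2*Q)) = (-2 + T)*(1/(2*Q)) = (-2 + T)/(2*Q))
(O(h, -5) + 4)*(-4) = ((1/2)*(-2 - 5)/(-4) + 4)*(-4) = ((1/2)*(-1/4)*(-7) + 4)*(-4) = (7/8 + 4)*(-4) = (39/8)*(-4) = -39/2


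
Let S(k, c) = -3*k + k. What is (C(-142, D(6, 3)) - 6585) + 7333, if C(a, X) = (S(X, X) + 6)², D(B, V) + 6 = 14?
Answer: 848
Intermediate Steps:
D(B, V) = 8 (D(B, V) = -6 + 14 = 8)
S(k, c) = -2*k
C(a, X) = (6 - 2*X)² (C(a, X) = (-2*X + 6)² = (6 - 2*X)²)
(C(-142, D(6, 3)) - 6585) + 7333 = (4*(-3 + 8)² - 6585) + 7333 = (4*5² - 6585) + 7333 = (4*25 - 6585) + 7333 = (100 - 6585) + 7333 = -6485 + 7333 = 848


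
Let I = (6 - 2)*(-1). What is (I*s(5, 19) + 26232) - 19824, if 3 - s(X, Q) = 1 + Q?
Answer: 6476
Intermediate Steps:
s(X, Q) = 2 - Q (s(X, Q) = 3 - (1 + Q) = 3 + (-1 - Q) = 2 - Q)
I = -4 (I = 4*(-1) = -4)
(I*s(5, 19) + 26232) - 19824 = (-4*(2 - 1*19) + 26232) - 19824 = (-4*(2 - 19) + 26232) - 19824 = (-4*(-17) + 26232) - 19824 = (68 + 26232) - 19824 = 26300 - 19824 = 6476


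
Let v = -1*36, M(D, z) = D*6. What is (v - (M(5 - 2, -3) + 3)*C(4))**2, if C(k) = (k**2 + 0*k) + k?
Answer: 207936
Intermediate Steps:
M(D, z) = 6*D
C(k) = k + k**2 (C(k) = (k**2 + 0) + k = k**2 + k = k + k**2)
v = -36
(v - (M(5 - 2, -3) + 3)*C(4))**2 = (-36 - (6*(5 - 2) + 3)*4*(1 + 4))**2 = (-36 - (6*3 + 3)*4*5)**2 = (-36 - (18 + 3)*20)**2 = (-36 - 21*20)**2 = (-36 - 1*420)**2 = (-36 - 420)**2 = (-456)**2 = 207936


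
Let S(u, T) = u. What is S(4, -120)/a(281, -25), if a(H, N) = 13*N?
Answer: -4/325 ≈ -0.012308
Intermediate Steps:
S(4, -120)/a(281, -25) = 4/((13*(-25))) = 4/(-325) = 4*(-1/325) = -4/325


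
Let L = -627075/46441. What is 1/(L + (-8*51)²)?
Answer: 46441/7730127549 ≈ 6.0078e-6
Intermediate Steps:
L = -627075/46441 (L = -627075*1/46441 = -627075/46441 ≈ -13.503)
1/(L + (-8*51)²) = 1/(-627075/46441 + (-8*51)²) = 1/(-627075/46441 + (-408)²) = 1/(-627075/46441 + 166464) = 1/(7730127549/46441) = 46441/7730127549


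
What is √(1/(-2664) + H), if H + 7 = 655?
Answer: √127744054/444 ≈ 25.456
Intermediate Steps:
H = 648 (H = -7 + 655 = 648)
√(1/(-2664) + H) = √(1/(-2664) + 648) = √(-1/2664 + 648) = √(1726271/2664) = √127744054/444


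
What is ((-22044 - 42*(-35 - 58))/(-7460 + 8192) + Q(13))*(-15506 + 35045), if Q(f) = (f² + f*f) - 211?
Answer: 243670869/122 ≈ 1.9973e+6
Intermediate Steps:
Q(f) = -211 + 2*f² (Q(f) = (f² + f²) - 211 = 2*f² - 211 = -211 + 2*f²)
((-22044 - 42*(-35 - 58))/(-7460 + 8192) + Q(13))*(-15506 + 35045) = ((-22044 - 42*(-35 - 58))/(-7460 + 8192) + (-211 + 2*13²))*(-15506 + 35045) = ((-22044 - 42*(-93))/732 + (-211 + 2*169))*19539 = ((-22044 + 3906)*(1/732) + (-211 + 338))*19539 = (-18138*1/732 + 127)*19539 = (-3023/122 + 127)*19539 = (12471/122)*19539 = 243670869/122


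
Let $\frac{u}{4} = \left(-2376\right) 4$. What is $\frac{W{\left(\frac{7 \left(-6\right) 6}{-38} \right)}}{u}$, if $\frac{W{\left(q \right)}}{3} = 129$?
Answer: $- \frac{43}{4224} \approx -0.01018$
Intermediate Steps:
$W{\left(q \right)} = 387$ ($W{\left(q \right)} = 3 \cdot 129 = 387$)
$u = -38016$ ($u = 4 \left(\left(-2376\right) 4\right) = 4 \left(-9504\right) = -38016$)
$\frac{W{\left(\frac{7 \left(-6\right) 6}{-38} \right)}}{u} = \frac{387}{-38016} = 387 \left(- \frac{1}{38016}\right) = - \frac{43}{4224}$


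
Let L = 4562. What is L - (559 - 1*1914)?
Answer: 5917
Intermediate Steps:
L - (559 - 1*1914) = 4562 - (559 - 1*1914) = 4562 - (559 - 1914) = 4562 - 1*(-1355) = 4562 + 1355 = 5917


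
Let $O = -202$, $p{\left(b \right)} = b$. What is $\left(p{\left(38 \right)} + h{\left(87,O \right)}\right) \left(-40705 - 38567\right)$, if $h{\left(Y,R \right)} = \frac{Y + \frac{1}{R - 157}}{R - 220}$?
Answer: $- \frac{226943528112}{75749} \approx -2.996 \cdot 10^{6}$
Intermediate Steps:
$h{\left(Y,R \right)} = \frac{Y + \frac{1}{-157 + R}}{-220 + R}$
$\left(p{\left(38 \right)} + h{\left(87,O \right)}\right) \left(-40705 - 38567\right) = \left(38 + \frac{1 - 13659 - 17574}{34540 + \left(-202\right)^{2} - -76154}\right) \left(-40705 - 38567\right) = \left(38 + \frac{1 - 13659 - 17574}{34540 + 40804 + 76154}\right) \left(-79272\right) = \left(38 + \frac{1}{151498} \left(-31232\right)\right) \left(-79272\right) = \left(38 - \frac{15616}{75749}\right) \left(-79272\right) = \frac{2862846}{75749} \left(-79272\right) = - \frac{226943528112}{75749}$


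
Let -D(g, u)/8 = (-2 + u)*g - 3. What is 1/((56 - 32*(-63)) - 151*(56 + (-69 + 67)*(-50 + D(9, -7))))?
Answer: 1/181460 ≈ 5.5109e-6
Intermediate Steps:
D(g, u) = 24 - 8*g*(-2 + u) (D(g, u) = -8*((-2 + u)*g - 3) = -8*(g*(-2 + u) - 3) = -8*(-3 + g*(-2 + u)) = 24 - 8*g*(-2 + u))
1/((56 - 32*(-63)) - 151*(56 + (-69 + 67)*(-50 + D(9, -7)))) = 1/((56 - 32*(-63)) - 151*(56 + (-69 + 67)*(-50 + (24 + 16*9 - 8*9*(-7))))) = 1/((56 + 2016) - 151*(56 - 2*(-50 + (24 + 144 + 504)))) = 1/(2072 - 151*(56 - 2*(-50 + 672))) = 1/(2072 - 151*(56 - 2*622)) = 1/(2072 - 151*(56 - 1244)) = 1/(2072 - 151*(-1188)) = 1/(2072 + 179388) = 1/181460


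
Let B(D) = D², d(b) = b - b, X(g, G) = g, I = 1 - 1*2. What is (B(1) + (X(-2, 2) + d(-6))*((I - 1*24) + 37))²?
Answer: 529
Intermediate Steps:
I = -1 (I = 1 - 2 = -1)
d(b) = 0
(B(1) + (X(-2, 2) + d(-6))*((I - 1*24) + 37))² = (1² + (-2 + 0)*((-1 - 1*24) + 37))² = (1 - 2*((-1 - 24) + 37))² = (1 - 2*(-25 + 37))² = (1 - 2*12)² = (1 - 24)² = (-23)² = 529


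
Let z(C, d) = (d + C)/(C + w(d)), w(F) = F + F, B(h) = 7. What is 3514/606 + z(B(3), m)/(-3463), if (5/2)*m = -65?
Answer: 91265446/15739335 ≈ 5.7986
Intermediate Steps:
m = -26 (m = (⅖)*(-65) = -26)
w(F) = 2*F
z(C, d) = (C + d)/(C + 2*d) (z(C, d) = (d + C)/(C + 2*d) = (C + d)/(C + 2*d))
3514/606 + z(B(3), m)/(-3463) = 3514/606 + ((7 - 26)/(7 + 2*(-26)))/(-3463) = 3514*(1/606) + (-19/(7 - 52))*(-1/3463) = 1757/303 + (-19/(-45))*(-1/3463) = 1757/303 - 1/45*(-19)*(-1/3463) = 1757/303 + (19/45)*(-1/3463) = 1757/303 - 19/155835 = 91265446/15739335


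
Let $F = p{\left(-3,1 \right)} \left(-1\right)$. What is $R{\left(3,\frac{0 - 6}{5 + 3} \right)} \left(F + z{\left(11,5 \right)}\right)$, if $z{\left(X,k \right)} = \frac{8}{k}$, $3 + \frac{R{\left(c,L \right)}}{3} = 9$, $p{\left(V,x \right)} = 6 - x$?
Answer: $- \frac{306}{5} \approx -61.2$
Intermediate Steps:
$R{\left(c,L \right)} = 18$ ($R{\left(c,L \right)} = -9 + 3 \cdot 9 = -9 + 27 = 18$)
$F = -5$ ($F = \left(6 - 1\right) \left(-1\right) = 5 \left(-1\right) = -5$)
$R{\left(3,\frac{0 - 6}{5 + 3} \right)} \left(F + z{\left(11,5 \right)}\right) = 18 \left(-5 + \frac{8}{5}\right) = 18 \left(- \frac{17}{5}\right) = - \frac{306}{5}$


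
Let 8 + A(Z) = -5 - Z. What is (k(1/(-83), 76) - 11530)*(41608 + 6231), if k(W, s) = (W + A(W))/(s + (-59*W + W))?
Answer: -3511433261501/6366 ≈ -5.5159e+8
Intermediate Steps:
A(Z) = -13 - Z (A(Z) = -8 + (-5 - Z) = -13 - Z)
k(W, s) = -13/(s - 58*W) (k(W, s) = (W + (-13 - W))/(s + (-59*W + W)) = -13/(s - 58*W))
(k(1/(-83), 76) - 11530)*(41608 + 6231) = (13/(-1*76 + 58/(-83)) - 11530)*(41608 + 6231) = (13/(-76 + 58*(-1/83)) - 11530)*47839 = (13/(-76 - 58/83) - 11530)*47839 = (13/(-6366/83) - 11530)*47839 = (13*(-83/6366) - 11530)*47839 = (-1079/6366 - 11530)*47839 = -73401059/6366*47839 = -3511433261501/6366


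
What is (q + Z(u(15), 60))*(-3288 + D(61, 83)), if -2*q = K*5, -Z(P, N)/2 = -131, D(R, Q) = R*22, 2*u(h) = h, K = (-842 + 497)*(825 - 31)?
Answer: -1333179302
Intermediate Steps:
K = -273930 (K = -345*794 = -273930)
u(h) = h/2
D(R, Q) = 22*R
Z(P, N) = 262 (Z(P, N) = -2*(-131) = 262)
q = 684825 (q = -(-136965)*5 = -½*(-1369650) = 684825)
(q + Z(u(15), 60))*(-3288 + D(61, 83)) = (684825 + 262)*(-3288 + 22*61) = 685087*(-3288 + 1342) = 685087*(-1946) = -1333179302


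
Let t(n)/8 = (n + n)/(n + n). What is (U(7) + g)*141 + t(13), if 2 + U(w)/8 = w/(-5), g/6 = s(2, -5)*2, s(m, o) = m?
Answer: -2216/5 ≈ -443.20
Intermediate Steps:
t(n) = 8 (t(n) = 8*((n + n)/(n + n)) = 8*((2*n)/((2*n))) = 8*((2*n)*(1/(2*n))) = 8*1 = 8)
g = 24 (g = 6*(2*2) = 6*4 = 24)
U(w) = -16 - 8*w/5 (U(w) = -16 + 8*(w/(-5)) = -16 + 8*(w*(-⅕)) = -16 + 8*(-w/5) = -16 - 8*w/5)
(U(7) + g)*141 + t(13) = ((-16 - 8/5*7) + 24)*141 + 8 = ((-16 - 56/5) + 24)*141 + 8 = (-136/5 + 24)*141 + 8 = -16/5*141 + 8 = -2256/5 + 8 = -2216/5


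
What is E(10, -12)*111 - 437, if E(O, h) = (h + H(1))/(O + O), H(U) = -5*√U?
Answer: -10627/20 ≈ -531.35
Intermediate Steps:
E(O, h) = (-5 + h)/(2*O) (E(O, h) = (h - 5*√1)/(O + O) = (h - 5*1)/((2*O)) = (h - 5)*(1/(2*O)) = (-5 + h)*(1/(2*O)) = (-5 + h)/(2*O))
E(10, -12)*111 - 437 = ((½)*(-5 - 12)/10)*111 - 437 = ((½)*(⅒)*(-17))*111 - 437 = -17/20*111 - 437 = -1887/20 - 437 = -10627/20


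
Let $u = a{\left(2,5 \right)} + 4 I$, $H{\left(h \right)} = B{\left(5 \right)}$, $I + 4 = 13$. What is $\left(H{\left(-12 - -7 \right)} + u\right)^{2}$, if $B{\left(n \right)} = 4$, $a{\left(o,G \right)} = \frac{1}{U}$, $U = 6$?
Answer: $\frac{58081}{36} \approx 1613.4$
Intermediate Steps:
$I = 9$ ($I = -4 + 13 = 9$)
$a{\left(o,G \right)} = \frac{1}{6}$
$H{\left(h \right)} = 4$
$u = \frac{217}{6}$ ($u = \frac{1}{6} + 4 \cdot 9 = \frac{1}{6} + 36 = \frac{217}{6} \approx 36.167$)
$\left(H{\left(-12 - -7 \right)} + u\right)^{2} = \left(4 + \frac{217}{6}\right)^{2} = \left(\frac{241}{6}\right)^{2} = \frac{58081}{36}$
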